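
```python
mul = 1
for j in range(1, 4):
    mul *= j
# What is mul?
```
Trace:
  mul=1
  mul=1, j=1
  mul=2, j=2
  mul=6, j=3

Final answer: 6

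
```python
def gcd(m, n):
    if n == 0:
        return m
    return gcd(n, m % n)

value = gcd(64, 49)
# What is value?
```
Call trace:
gcd(m=64, n=49)
  gcd(m=49, n=15)
    gcd(m=15, n=4)
      gcd(m=4, n=3)
        gcd(m=3, n=1)
          gcd(m=1, n=0)
          -> return 1
        -> return 1
      -> return 1
    -> return 1
  -> return 1
-> return 1

Final answer: 1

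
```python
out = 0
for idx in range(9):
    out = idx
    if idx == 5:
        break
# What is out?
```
Trace:
  out=0
  out=0, idx=0
  out=1, idx=1
  out=2, idx=2
  out=3, idx=3
  out=4, idx=4
  out=5, idx=5

Final answer: 5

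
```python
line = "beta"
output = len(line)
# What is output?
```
Trace:
  line='beta'
  line='beta', output=4

Final answer: 4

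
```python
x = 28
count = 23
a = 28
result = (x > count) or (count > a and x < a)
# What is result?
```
Trace:
  x=28
  x=28, count=23
  x=28, count=23, a=28
  x=28, count=23, a=28, result=True

Final answer: True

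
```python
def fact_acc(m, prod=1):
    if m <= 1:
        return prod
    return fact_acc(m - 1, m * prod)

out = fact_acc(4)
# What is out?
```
Call trace:
fact_acc(m=4, prod=1)
  fact_acc(m=3, prod=4)
    fact_acc(m=2, prod=12)
      fact_acc(m=1, prod=24)
      -> return 24
    -> return 24
  -> return 24
-> return 24

Final answer: 24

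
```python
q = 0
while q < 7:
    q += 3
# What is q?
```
Trace:
  q=0
  q=3
  q=6
  q=9

Final answer: 9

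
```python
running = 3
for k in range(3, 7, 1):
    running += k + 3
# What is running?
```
Trace:
  running=3
  running=9, k=3
  running=16, k=4
  running=24, k=5
  running=33, k=6

Final answer: 33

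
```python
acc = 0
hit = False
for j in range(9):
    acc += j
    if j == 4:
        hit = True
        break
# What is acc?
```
Trace:
  acc=0
  acc=0, hit=False
  acc=0, hit=False, j=0
  acc=1, hit=False, j=1
  acc=3, hit=False, j=2
  acc=6, hit=False, j=3
  acc=10, hit=True, j=4

Final answer: 10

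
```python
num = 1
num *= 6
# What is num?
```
Trace:
  num=1
  num=6

Final answer: 6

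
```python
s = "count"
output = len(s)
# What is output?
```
Trace:
  s='count'
  s='count', output=5

Final answer: 5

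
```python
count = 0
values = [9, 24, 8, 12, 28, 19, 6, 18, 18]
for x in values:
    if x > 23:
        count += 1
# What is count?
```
Trace:
  count=0
  count=0, x=9
  count=1, x=24
  count=1, x=8
  count=1, x=12
  count=2, x=28
  count=2, x=19
  count=2, x=6
  count=2, x=18
  count=2, x=18

Final answer: 2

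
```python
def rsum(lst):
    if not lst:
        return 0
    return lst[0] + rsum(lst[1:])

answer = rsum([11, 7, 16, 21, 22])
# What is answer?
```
Call trace:
rsum(lst=[11, 7, 16, 21, 22])
  rsum(lst=[7, 16, 21, 22])
    rsum(lst=[16, 21, 22])
      rsum(lst=[21, 22])
        rsum(lst=[22])
          rsum(lst=[])
          -> return 0
        -> return 22
      -> return 43
    -> return 59
  -> return 66
-> return 77

Final answer: 77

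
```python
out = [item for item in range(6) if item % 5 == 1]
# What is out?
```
Trace:
  item=0
  item=1
  item=2
  item=3
  item=4
  item=5
  out=[1]

Final answer: [1]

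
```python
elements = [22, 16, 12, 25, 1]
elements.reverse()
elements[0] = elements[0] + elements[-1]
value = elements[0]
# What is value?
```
Trace:
  elements=[22, 16, 12, 25, 1]
  elements=[1, 25, 12, 16, 22]
  elements=[23, 25, 12, 16, 22]
  elements=[23, 25, 12, 16, 22], value=23

Final answer: 23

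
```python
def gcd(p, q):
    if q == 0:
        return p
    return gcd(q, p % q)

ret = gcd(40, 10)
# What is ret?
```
Call trace:
gcd(p=40, q=10)
  gcd(p=10, q=0)
  -> return 10
-> return 10

Final answer: 10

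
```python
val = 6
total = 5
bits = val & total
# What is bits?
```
Trace:
  val=6
  val=6, total=5
  val=6, total=5, bits=4

Final answer: 4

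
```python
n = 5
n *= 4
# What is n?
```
Trace:
  n=5
  n=20

Final answer: 20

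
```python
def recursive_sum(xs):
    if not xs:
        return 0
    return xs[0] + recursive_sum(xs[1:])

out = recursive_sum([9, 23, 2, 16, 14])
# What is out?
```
Call trace:
recursive_sum(xs=[9, 23, 2, 16, 14])
  recursive_sum(xs=[23, 2, 16, 14])
    recursive_sum(xs=[2, 16, 14])
      recursive_sum(xs=[16, 14])
        recursive_sum(xs=[14])
          recursive_sum(xs=[])
          -> return 0
        -> return 14
      -> return 30
    -> return 32
  -> return 55
-> return 64

Final answer: 64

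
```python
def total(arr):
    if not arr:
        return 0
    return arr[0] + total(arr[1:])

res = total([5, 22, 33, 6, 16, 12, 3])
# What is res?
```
Call trace:
total(arr=[5, 22, 33, 6, 16, 12, 3])
  total(arr=[22, 33, 6, 16, 12, 3])
    total(arr=[33, 6, 16, 12, 3])
      total(arr=[6, 16, 12, 3])
        total(arr=[16, 12, 3])
          total(arr=[12, 3])
            total(arr=[3])
              total(arr=[])
              -> return 0
            -> return 3
          -> return 15
        -> return 31
      -> return 37
    -> return 70
  -> return 92
-> return 97

Final answer: 97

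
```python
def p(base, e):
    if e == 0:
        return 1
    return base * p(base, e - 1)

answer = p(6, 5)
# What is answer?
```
Call trace:
p(base=6, e=5)
  p(base=6, e=4)
    p(base=6, e=3)
      p(base=6, e=2)
        p(base=6, e=1)
          p(base=6, e=0)
          -> return 1
        -> return 6
      -> return 36
    -> return 216
  -> return 1296
-> return 7776

Final answer: 7776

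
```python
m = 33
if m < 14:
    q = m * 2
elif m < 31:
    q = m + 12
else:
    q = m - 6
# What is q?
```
Trace:
  m=33
  m=33, q=27

Final answer: 27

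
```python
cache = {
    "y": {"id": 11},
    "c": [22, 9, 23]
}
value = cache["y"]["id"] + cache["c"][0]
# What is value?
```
Trace:
  cache={'y': {'id': 11}, 'c': [22, 9, 23]}
  cache={'y': {'id': 11}, 'c': [22, 9, 23]}, value=33

Final answer: 33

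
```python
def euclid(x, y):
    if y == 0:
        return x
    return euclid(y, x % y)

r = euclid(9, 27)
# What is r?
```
Call trace:
euclid(x=9, y=27)
  euclid(x=27, y=9)
    euclid(x=9, y=0)
    -> return 9
  -> return 9
-> return 9

Final answer: 9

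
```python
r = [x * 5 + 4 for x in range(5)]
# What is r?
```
Trace:
  x=0
  x=1
  x=2
  x=3
  x=4
  r=[4, 9, 14, 19, 24]

Final answer: [4, 9, 14, 19, 24]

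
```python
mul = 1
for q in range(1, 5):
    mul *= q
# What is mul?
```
Trace:
  mul=1
  mul=1, q=1
  mul=2, q=2
  mul=6, q=3
  mul=24, q=4

Final answer: 24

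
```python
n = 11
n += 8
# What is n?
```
Trace:
  n=11
  n=19

Final answer: 19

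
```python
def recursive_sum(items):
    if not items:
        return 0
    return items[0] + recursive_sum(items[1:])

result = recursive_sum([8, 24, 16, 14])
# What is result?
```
Call trace:
recursive_sum(items=[8, 24, 16, 14])
  recursive_sum(items=[24, 16, 14])
    recursive_sum(items=[16, 14])
      recursive_sum(items=[14])
        recursive_sum(items=[])
        -> return 0
      -> return 14
    -> return 30
  -> return 54
-> return 62

Final answer: 62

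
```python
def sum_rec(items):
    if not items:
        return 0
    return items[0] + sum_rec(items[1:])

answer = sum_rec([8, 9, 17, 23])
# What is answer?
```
Call trace:
sum_rec(items=[8, 9, 17, 23])
  sum_rec(items=[9, 17, 23])
    sum_rec(items=[17, 23])
      sum_rec(items=[23])
        sum_rec(items=[])
        -> return 0
      -> return 23
    -> return 40
  -> return 49
-> return 57

Final answer: 57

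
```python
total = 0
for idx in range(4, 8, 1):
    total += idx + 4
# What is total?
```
Trace:
  total=0
  total=8, idx=4
  total=17, idx=5
  total=27, idx=6
  total=38, idx=7

Final answer: 38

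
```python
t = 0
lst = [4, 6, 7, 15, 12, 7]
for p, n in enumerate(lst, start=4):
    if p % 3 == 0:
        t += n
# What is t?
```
Trace:
  t=0
  t=0, p=4, n=4
  t=0, p=5, n=6
  t=7, p=6, n=7
  t=7, p=7, n=15
  t=7, p=8, n=12
  t=14, p=9, n=7

Final answer: 14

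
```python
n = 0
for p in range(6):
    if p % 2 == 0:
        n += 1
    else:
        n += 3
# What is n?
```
Trace:
  n=0
  n=1, p=0
  n=4, p=1
  n=5, p=2
  n=8, p=3
  n=9, p=4
  n=12, p=5

Final answer: 12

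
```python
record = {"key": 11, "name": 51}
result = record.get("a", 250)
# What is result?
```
Trace:
  record={'key': 11, 'name': 51}
  record={'key': 11, 'name': 51}, result=250

Final answer: 250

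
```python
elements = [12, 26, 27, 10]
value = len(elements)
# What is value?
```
Trace:
  elements=[12, 26, 27, 10]
  elements=[12, 26, 27, 10], value=4

Final answer: 4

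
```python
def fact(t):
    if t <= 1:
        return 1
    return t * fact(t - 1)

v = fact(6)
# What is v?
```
Call trace:
fact(t=6)
  fact(t=5)
    fact(t=4)
      fact(t=3)
        fact(t=2)
          fact(t=1)
          -> return 1
        -> return 2
      -> return 6
    -> return 24
  -> return 120
-> return 720

Final answer: 720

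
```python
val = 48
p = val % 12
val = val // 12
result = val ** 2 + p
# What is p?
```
Trace:
  val=48
  val=48, p=0
  val=4, p=0
  val=4, p=0, result=16

Final answer: 0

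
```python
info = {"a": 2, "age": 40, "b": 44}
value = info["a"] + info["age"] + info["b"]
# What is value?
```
Trace:
  info={'a': 2, 'age': 40, 'b': 44}
  info={'a': 2, 'age': 40, 'b': 44}, value=86

Final answer: 86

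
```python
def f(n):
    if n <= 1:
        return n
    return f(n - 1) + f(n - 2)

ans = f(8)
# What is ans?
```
Call trace (a repeated sub-call is expanded the first time; later identical calls just restate its return value):
f(n=8)
  f(n=7)
    f(n=6)
      f(n=5)
        f(n=4)
          f(n=3)
            f(n=2)
              f(n=1)
              -> return 1
              f(n=0)
              -> return 0
            -> return 1
            f(n=1)
            -> return 1
          -> return 2
          f(n=2) -> return 1  (same call as traced above)
        -> return 3
        f(n=3) -> return 2  (same call as traced above)
      -> return 5
      f(n=4) -> return 3  (same call as traced above)
    -> return 8
    f(n=5) -> return 5  (same call as traced above)
  -> return 13
  f(n=6) -> return 8  (same call as traced above)
-> return 21

Final answer: 21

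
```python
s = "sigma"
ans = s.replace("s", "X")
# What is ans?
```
Trace:
  s='sigma'
  s='sigma', ans='Xigma'

Final answer: 'Xigma'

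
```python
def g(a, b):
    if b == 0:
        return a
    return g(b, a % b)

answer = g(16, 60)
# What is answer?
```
Call trace:
g(a=16, b=60)
  g(a=60, b=16)
    g(a=16, b=12)
      g(a=12, b=4)
        g(a=4, b=0)
        -> return 4
      -> return 4
    -> return 4
  -> return 4
-> return 4

Final answer: 4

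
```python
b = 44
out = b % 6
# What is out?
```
Trace:
  b=44
  b=44, out=2

Final answer: 2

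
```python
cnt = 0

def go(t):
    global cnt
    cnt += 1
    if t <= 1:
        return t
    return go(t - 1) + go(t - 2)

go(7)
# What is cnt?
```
Call trace (a repeated sub-call is expanded the first time; later identical calls just restate its return value):
go(t=7)
  go(t=6)
    go(t=5)
      go(t=4)
        go(t=3)
          go(t=2)
            go(t=1)
            -> return 1
            go(t=0)
            -> return 0
          -> return 1
          go(t=1)
          -> return 1
        -> return 2
        go(t=2) -> return 1  (same call as traced above)
      -> return 3
      go(t=3) -> return 2  (same call as traced above)
    -> return 5
    go(t=4) -> return 3  (same call as traced above)
  -> return 8
  go(t=5) -> return 5  (same call as traced above)
-> return 13

cnt is incremented once per call, so count the calls in each subtree. Let C(t) = number of calls made by go(t).
C(0) = C(1) = 1 (base case, no recursion); C(t) = 1 + C(t - 1) + C(t - 2) otherwise.
C(2) = 1 + C(1) + C(0) = 1 + 1 + 1 = 3
C(3) = 1 + C(2) + C(1) = 1 + 3 + 1 = 5
C(4) = 1 + C(3) + C(2) = 1 + 5 + 3 = 9
C(5) = 1 + C(4) + C(3) = 1 + 9 + 5 = 15
C(6) = 1 + C(5) + C(4) = 1 + 15 + 9 = 25
C(7) = 1 + C(6) + C(5) = 1 + 25 + 15 = 41
cnt = C(7) = 41

Final answer: 41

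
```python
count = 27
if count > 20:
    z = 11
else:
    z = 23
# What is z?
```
Trace:
  count=27
  count=27, z=11

Final answer: 11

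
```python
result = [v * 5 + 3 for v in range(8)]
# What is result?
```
Trace:
  v=0
  v=1
  v=2
  v=3
  v=4
  v=5
  v=6
  v=7
  result=[3, 8, 13, 18, 23, 28, 33, 38]

Final answer: [3, 8, 13, 18, 23, 28, 33, 38]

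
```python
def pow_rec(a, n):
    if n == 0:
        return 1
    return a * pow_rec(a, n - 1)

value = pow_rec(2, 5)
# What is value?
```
Call trace:
pow_rec(a=2, n=5)
  pow_rec(a=2, n=4)
    pow_rec(a=2, n=3)
      pow_rec(a=2, n=2)
        pow_rec(a=2, n=1)
          pow_rec(a=2, n=0)
          -> return 1
        -> return 2
      -> return 4
    -> return 8
  -> return 16
-> return 32

Final answer: 32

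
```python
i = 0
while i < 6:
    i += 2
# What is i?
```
Trace:
  i=0
  i=2
  i=4
  i=6

Final answer: 6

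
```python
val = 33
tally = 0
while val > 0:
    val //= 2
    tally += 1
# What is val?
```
Trace:
  val=33
  val=33, tally=0
  val=16, tally=1
  val=8, tally=2
  val=4, tally=3
  val=2, tally=4
  val=1, tally=5
  val=0, tally=6

Final answer: 0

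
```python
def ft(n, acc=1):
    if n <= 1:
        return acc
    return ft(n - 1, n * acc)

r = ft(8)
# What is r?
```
Call trace:
ft(n=8, acc=1)
  ft(n=7, acc=8)
    ft(n=6, acc=56)
      ft(n=5, acc=336)
        ft(n=4, acc=1680)
          ft(n=3, acc=6720)
            ft(n=2, acc=20160)
              ft(n=1, acc=40320)
              -> return 40320
            -> return 40320
          -> return 40320
        -> return 40320
      -> return 40320
    -> return 40320
  -> return 40320
-> return 40320

Final answer: 40320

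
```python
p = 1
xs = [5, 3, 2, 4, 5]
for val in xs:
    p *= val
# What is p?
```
Trace:
  p=1
  p=5, val=5
  p=15, val=3
  p=30, val=2
  p=120, val=4
  p=600, val=5

Final answer: 600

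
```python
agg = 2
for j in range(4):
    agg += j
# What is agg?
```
Trace:
  agg=2
  agg=2, j=0
  agg=3, j=1
  agg=5, j=2
  agg=8, j=3

Final answer: 8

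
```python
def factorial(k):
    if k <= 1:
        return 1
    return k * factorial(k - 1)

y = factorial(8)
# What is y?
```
Call trace:
factorial(k=8)
  factorial(k=7)
    factorial(k=6)
      factorial(k=5)
        factorial(k=4)
          factorial(k=3)
            factorial(k=2)
              factorial(k=1)
              -> return 1
            -> return 2
          -> return 6
        -> return 24
      -> return 120
    -> return 720
  -> return 5040
-> return 40320

Final answer: 40320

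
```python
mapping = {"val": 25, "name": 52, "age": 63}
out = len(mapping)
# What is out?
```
Trace:
  mapping={'val': 25, 'name': 52, 'age': 63}
  mapping={'val': 25, 'name': 52, 'age': 63}, out=3

Final answer: 3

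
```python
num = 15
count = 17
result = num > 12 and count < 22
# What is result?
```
Trace:
  num=15
  num=15, count=17
  num=15, count=17, result=True

Final answer: True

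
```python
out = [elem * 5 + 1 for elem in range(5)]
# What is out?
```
Trace:
  elem=0
  elem=1
  elem=2
  elem=3
  elem=4
  out=[1, 6, 11, 16, 21]

Final answer: [1, 6, 11, 16, 21]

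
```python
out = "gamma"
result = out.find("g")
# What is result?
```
Trace:
  out='gamma'
  out='gamma', result=0

Final answer: 0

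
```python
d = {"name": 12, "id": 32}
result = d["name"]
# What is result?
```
Trace:
  d={'name': 12, 'id': 32}
  d={'name': 12, 'id': 32}, result=12

Final answer: 12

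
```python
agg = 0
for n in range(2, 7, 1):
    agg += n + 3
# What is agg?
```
Trace:
  agg=0
  agg=5, n=2
  agg=11, n=3
  agg=18, n=4
  agg=26, n=5
  agg=35, n=6

Final answer: 35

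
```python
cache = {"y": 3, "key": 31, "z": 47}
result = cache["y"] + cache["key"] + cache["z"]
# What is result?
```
Trace:
  cache={'y': 3, 'key': 31, 'z': 47}
  cache={'y': 3, 'key': 31, 'z': 47}, result=81

Final answer: 81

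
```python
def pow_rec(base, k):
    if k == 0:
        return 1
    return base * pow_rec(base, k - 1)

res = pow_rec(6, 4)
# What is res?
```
Call trace:
pow_rec(base=6, k=4)
  pow_rec(base=6, k=3)
    pow_rec(base=6, k=2)
      pow_rec(base=6, k=1)
        pow_rec(base=6, k=0)
        -> return 1
      -> return 6
    -> return 36
  -> return 216
-> return 1296

Final answer: 1296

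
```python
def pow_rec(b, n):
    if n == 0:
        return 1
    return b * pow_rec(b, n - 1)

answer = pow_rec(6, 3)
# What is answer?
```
Call trace:
pow_rec(b=6, n=3)
  pow_rec(b=6, n=2)
    pow_rec(b=6, n=1)
      pow_rec(b=6, n=0)
      -> return 1
    -> return 6
  -> return 36
-> return 216

Final answer: 216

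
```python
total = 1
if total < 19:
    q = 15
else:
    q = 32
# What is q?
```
Trace:
  total=1
  total=1, q=15

Final answer: 15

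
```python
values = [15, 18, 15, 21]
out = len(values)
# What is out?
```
Trace:
  values=[15, 18, 15, 21]
  values=[15, 18, 15, 21], out=4

Final answer: 4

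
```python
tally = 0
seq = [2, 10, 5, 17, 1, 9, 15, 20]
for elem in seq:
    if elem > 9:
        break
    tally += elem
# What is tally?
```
Trace:
  tally=0
  tally=2, elem=2
  tally=2, elem=10

Final answer: 2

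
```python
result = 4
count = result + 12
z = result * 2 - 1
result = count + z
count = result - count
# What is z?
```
Trace:
  result=4
  result=4, count=16
  result=4, count=16, z=7
  result=23, count=16, z=7
  result=23, count=7, z=7

Final answer: 7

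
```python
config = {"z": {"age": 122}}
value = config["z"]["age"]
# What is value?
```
Trace:
  config={'z': {'age': 122}}
  config={'z': {'age': 122}}, value=122

Final answer: 122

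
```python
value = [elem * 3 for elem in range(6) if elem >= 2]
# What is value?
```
Trace:
  elem=0
  elem=1
  elem=2
  elem=3
  elem=4
  elem=5
  value=[6, 9, 12, 15]

Final answer: [6, 9, 12, 15]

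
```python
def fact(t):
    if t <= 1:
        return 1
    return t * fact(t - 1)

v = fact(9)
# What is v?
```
Call trace:
fact(t=9)
  fact(t=8)
    fact(t=7)
      fact(t=6)
        fact(t=5)
          fact(t=4)
            fact(t=3)
              fact(t=2)
                fact(t=1)
                -> return 1
              -> return 2
            -> return 6
          -> return 24
        -> return 120
      -> return 720
    -> return 5040
  -> return 40320
-> return 362880

Final answer: 362880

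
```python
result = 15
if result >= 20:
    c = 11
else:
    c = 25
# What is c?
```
Trace:
  result=15
  result=15, c=25

Final answer: 25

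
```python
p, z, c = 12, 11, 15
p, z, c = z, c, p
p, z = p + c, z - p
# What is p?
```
Trace:
  p=12, z=11, c=15
  p=11, z=15, c=12
  p=23, z=4, c=12

Final answer: 23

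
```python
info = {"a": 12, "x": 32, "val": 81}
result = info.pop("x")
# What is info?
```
Trace:
  info={'a': 12, 'x': 32, 'val': 81}
  info={'a': 12, 'val': 81}, result=32

Final answer: {'a': 12, 'val': 81}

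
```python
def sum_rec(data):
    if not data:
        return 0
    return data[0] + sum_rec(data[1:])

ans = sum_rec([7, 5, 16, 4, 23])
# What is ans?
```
Call trace:
sum_rec(data=[7, 5, 16, 4, 23])
  sum_rec(data=[5, 16, 4, 23])
    sum_rec(data=[16, 4, 23])
      sum_rec(data=[4, 23])
        sum_rec(data=[23])
          sum_rec(data=[])
          -> return 0
        -> return 23
      -> return 27
    -> return 43
  -> return 48
-> return 55

Final answer: 55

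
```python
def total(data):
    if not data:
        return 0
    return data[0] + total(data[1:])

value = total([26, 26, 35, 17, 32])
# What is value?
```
Call trace:
total(data=[26, 26, 35, 17, 32])
  total(data=[26, 35, 17, 32])
    total(data=[35, 17, 32])
      total(data=[17, 32])
        total(data=[32])
          total(data=[])
          -> return 0
        -> return 32
      -> return 49
    -> return 84
  -> return 110
-> return 136

Final answer: 136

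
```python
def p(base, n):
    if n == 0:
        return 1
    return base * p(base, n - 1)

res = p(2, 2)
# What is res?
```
Call trace:
p(base=2, n=2)
  p(base=2, n=1)
    p(base=2, n=0)
    -> return 1
  -> return 2
-> return 4

Final answer: 4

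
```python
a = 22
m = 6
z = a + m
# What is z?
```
Trace:
  a=22
  a=22, m=6
  a=22, m=6, z=28

Final answer: 28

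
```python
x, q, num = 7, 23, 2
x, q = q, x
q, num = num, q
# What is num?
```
Trace:
  x=7, q=23, num=2
  x=23, q=7, num=2
  x=23, q=2, num=7

Final answer: 7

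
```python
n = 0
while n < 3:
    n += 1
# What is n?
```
Trace:
  n=0
  n=1
  n=2
  n=3

Final answer: 3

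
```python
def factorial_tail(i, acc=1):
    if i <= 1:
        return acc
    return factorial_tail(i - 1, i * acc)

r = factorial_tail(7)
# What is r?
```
Call trace:
factorial_tail(i=7, acc=1)
  factorial_tail(i=6, acc=7)
    factorial_tail(i=5, acc=42)
      factorial_tail(i=4, acc=210)
        factorial_tail(i=3, acc=840)
          factorial_tail(i=2, acc=2520)
            factorial_tail(i=1, acc=5040)
            -> return 5040
          -> return 5040
        -> return 5040
      -> return 5040
    -> return 5040
  -> return 5040
-> return 5040

Final answer: 5040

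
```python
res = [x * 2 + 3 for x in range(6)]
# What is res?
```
Trace:
  x=0
  x=1
  x=2
  x=3
  x=4
  x=5
  res=[3, 5, 7, 9, 11, 13]

Final answer: [3, 5, 7, 9, 11, 13]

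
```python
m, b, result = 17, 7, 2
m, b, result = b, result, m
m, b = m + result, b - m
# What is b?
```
Trace:
  m=17, b=7, result=2
  m=7, b=2, result=17
  m=24, b=-5, result=17

Final answer: -5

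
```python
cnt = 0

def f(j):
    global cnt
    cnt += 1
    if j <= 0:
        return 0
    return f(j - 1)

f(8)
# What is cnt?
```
Call trace:
f(j=8)
  f(j=7)
    f(j=6)
      f(j=5)
        f(j=4)
          f(j=3)
            f(j=2)
              f(j=1)
                f(j=0)
                -> return 0
              -> return 0
            -> return 0
          -> return 0
        -> return 0
      -> return 0
    -> return 0
  -> return 0
-> return 0

cnt is incremented once per call. f is entered once for each j = 8, 7, 6, 5, 4, 3, 2, 1, 0 (the j <= 0 call returns without recursing), i.e. 8 + 1 calls.
cnt = 9

Final answer: 9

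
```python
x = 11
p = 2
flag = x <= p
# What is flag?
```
Trace:
  x=11
  x=11, p=2
  x=11, p=2, flag=False

Final answer: False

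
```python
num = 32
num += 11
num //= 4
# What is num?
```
Trace:
  num=32
  num=43
  num=10

Final answer: 10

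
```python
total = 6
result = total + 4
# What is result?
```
Trace:
  total=6
  total=6, result=10

Final answer: 10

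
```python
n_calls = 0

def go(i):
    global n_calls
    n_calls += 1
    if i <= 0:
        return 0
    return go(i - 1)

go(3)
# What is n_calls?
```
Call trace:
go(i=3)
  go(i=2)
    go(i=1)
      go(i=0)
      -> return 0
    -> return 0
  -> return 0
-> return 0

n_calls is incremented once per call. go is entered once for each i = 3, 2, 1, 0 (the i <= 0 call returns without recursing), i.e. 3 + 1 calls.
n_calls = 4

Final answer: 4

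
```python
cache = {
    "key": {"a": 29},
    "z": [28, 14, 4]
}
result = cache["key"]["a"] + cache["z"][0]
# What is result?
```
Trace:
  cache={'key': {'a': 29}, 'z': [28, 14, 4]}
  cache={'key': {'a': 29}, 'z': [28, 14, 4]}, result=57

Final answer: 57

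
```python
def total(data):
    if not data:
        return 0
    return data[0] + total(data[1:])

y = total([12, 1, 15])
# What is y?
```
Call trace:
total(data=[12, 1, 15])
  total(data=[1, 15])
    total(data=[15])
      total(data=[])
      -> return 0
    -> return 15
  -> return 16
-> return 28

Final answer: 28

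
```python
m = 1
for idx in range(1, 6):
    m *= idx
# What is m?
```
Trace:
  m=1
  m=1, idx=1
  m=2, idx=2
  m=6, idx=3
  m=24, idx=4
  m=120, idx=5

Final answer: 120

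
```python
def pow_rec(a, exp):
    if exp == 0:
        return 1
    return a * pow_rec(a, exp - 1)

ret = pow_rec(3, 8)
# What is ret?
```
Call trace:
pow_rec(a=3, exp=8)
  pow_rec(a=3, exp=7)
    pow_rec(a=3, exp=6)
      pow_rec(a=3, exp=5)
        pow_rec(a=3, exp=4)
          pow_rec(a=3, exp=3)
            pow_rec(a=3, exp=2)
              pow_rec(a=3, exp=1)
                pow_rec(a=3, exp=0)
                -> return 1
              -> return 3
            -> return 9
          -> return 27
        -> return 81
      -> return 243
    -> return 729
  -> return 2187
-> return 6561

Final answer: 6561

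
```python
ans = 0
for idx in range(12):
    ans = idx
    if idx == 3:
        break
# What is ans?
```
Trace:
  ans=0
  ans=0, idx=0
  ans=1, idx=1
  ans=2, idx=2
  ans=3, idx=3

Final answer: 3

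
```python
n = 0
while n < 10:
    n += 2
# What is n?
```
Trace:
  n=0
  n=2
  n=4
  n=6
  n=8
  n=10

Final answer: 10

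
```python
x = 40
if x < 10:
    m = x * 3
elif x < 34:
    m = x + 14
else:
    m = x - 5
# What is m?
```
Trace:
  x=40
  x=40, m=35

Final answer: 35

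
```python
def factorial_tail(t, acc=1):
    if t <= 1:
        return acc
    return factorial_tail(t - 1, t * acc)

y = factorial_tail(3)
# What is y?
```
Call trace:
factorial_tail(t=3, acc=1)
  factorial_tail(t=2, acc=3)
    factorial_tail(t=1, acc=6)
    -> return 6
  -> return 6
-> return 6

Final answer: 6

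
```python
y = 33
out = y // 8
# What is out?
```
Trace:
  y=33
  y=33, out=4

Final answer: 4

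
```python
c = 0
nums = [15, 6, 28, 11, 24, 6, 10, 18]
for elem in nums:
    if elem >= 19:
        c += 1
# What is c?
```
Trace:
  c=0
  c=0, elem=15
  c=0, elem=6
  c=1, elem=28
  c=1, elem=11
  c=2, elem=24
  c=2, elem=6
  c=2, elem=10
  c=2, elem=18

Final answer: 2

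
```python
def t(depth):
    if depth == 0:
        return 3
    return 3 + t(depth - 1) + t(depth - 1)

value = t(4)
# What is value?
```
Call trace (a repeated sub-call is expanded the first time; later identical calls just restate its return value):
t(depth=4)
  t(depth=3)
    t(depth=2)
      t(depth=1)
        t(depth=0)
        -> return 3
        t(depth=0)
        -> return 3
      -> return 9
      t(depth=1) -> return 9  (same call as traced above)
    -> return 21
    t(depth=2) -> return 21  (same call as traced above)
  -> return 45
  t(depth=3) -> return 45  (same call as traced above)
-> return 93

Final answer: 93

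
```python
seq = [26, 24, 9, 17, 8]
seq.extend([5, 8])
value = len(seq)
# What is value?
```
Trace:
  seq=[26, 24, 9, 17, 8]
  seq=[26, 24, 9, 17, 8, 5, 8]
  seq=[26, 24, 9, 17, 8, 5, 8], value=7

Final answer: 7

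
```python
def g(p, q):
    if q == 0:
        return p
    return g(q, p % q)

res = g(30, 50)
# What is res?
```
Call trace:
g(p=30, q=50)
  g(p=50, q=30)
    g(p=30, q=20)
      g(p=20, q=10)
        g(p=10, q=0)
        -> return 10
      -> return 10
    -> return 10
  -> return 10
-> return 10

Final answer: 10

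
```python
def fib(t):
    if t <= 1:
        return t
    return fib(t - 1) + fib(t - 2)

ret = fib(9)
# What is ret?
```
Call trace (a repeated sub-call is expanded the first time; later identical calls just restate its return value):
fib(t=9)
  fib(t=8)
    fib(t=7)
      fib(t=6)
        fib(t=5)
          fib(t=4)
            fib(t=3)
              fib(t=2)
                fib(t=1)
                -> return 1
                fib(t=0)
                -> return 0
              -> return 1
              fib(t=1)
              -> return 1
            -> return 2
            fib(t=2) -> return 1  (same call as traced above)
          -> return 3
          fib(t=3) -> return 2  (same call as traced above)
        -> return 5
        fib(t=4) -> return 3  (same call as traced above)
      -> return 8
      fib(t=5) -> return 5  (same call as traced above)
    -> return 13
    fib(t=6) -> return 8  (same call as traced above)
  -> return 21
  fib(t=7) -> return 13  (same call as traced above)
-> return 34

Final answer: 34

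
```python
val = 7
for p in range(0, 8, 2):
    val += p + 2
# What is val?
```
Trace:
  val=7
  val=9, p=0
  val=13, p=2
  val=19, p=4
  val=27, p=6

Final answer: 27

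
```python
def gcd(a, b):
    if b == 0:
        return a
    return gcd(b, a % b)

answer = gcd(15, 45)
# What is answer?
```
Call trace:
gcd(a=15, b=45)
  gcd(a=45, b=15)
    gcd(a=15, b=0)
    -> return 15
  -> return 15
-> return 15

Final answer: 15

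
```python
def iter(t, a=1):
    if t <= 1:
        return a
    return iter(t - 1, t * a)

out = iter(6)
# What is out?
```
Call trace:
iter(t=6, a=1)
  iter(t=5, a=6)
    iter(t=4, a=30)
      iter(t=3, a=120)
        iter(t=2, a=360)
          iter(t=1, a=720)
          -> return 720
        -> return 720
      -> return 720
    -> return 720
  -> return 720
-> return 720

Final answer: 720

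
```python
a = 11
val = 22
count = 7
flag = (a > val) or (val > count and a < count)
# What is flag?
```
Trace:
  a=11
  a=11, val=22
  a=11, val=22, count=7
  a=11, val=22, count=7, flag=False

Final answer: False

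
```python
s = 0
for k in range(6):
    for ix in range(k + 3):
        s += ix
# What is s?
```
Trace:
  s=0
  s=0, k=0, ix=0
  s=1, k=0, ix=1
  s=3, k=0, ix=2
  s=3, k=1, ix=0
  s=4, k=1, ix=1
  s=6, k=1, ix=2
  s=9, k=1, ix=3
  s=9, k=2, ix=0
  s=10, k=2, ix=1
  s=12, k=2, ix=2
  s=15, k=2, ix=3
  s=19, k=2, ix=4
  s=19, k=3, ix=0
  s=20, k=3, ix=1
  s=22, k=3, ix=2
  s=25, k=3, ix=3
  s=29, k=3, ix=4
  s=34, k=3, ix=5
  s=34, k=4, ix=0
  s=35, k=4, ix=1
  s=37, k=4, ix=2
  s=40, k=4, ix=3
  s=44, k=4, ix=4
  s=49, k=4, ix=5
  s=55, k=4, ix=6
  s=55, k=5, ix=0
  s=56, k=5, ix=1
  s=58, k=5, ix=2
  s=61, k=5, ix=3
  s=65, k=5, ix=4
  s=70, k=5, ix=5
  s=76, k=5, ix=6
  s=83, k=5, ix=7

Final answer: 83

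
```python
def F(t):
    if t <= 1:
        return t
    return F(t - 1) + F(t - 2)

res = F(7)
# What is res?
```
Call trace (a repeated sub-call is expanded the first time; later identical calls just restate its return value):
F(t=7)
  F(t=6)
    F(t=5)
      F(t=4)
        F(t=3)
          F(t=2)
            F(t=1)
            -> return 1
            F(t=0)
            -> return 0
          -> return 1
          F(t=1)
          -> return 1
        -> return 2
        F(t=2) -> return 1  (same call as traced above)
      -> return 3
      F(t=3) -> return 2  (same call as traced above)
    -> return 5
    F(t=4) -> return 3  (same call as traced above)
  -> return 8
  F(t=5) -> return 5  (same call as traced above)
-> return 13

Final answer: 13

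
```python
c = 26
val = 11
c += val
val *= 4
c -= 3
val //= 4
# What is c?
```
Trace:
  c=26
  c=26, val=11
  c=37, val=11
  c=37, val=44
  c=34, val=44
  c=34, val=11

Final answer: 34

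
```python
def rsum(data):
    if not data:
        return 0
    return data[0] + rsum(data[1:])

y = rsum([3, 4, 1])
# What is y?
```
Call trace:
rsum(data=[3, 4, 1])
  rsum(data=[4, 1])
    rsum(data=[1])
      rsum(data=[])
      -> return 0
    -> return 1
  -> return 5
-> return 8

Final answer: 8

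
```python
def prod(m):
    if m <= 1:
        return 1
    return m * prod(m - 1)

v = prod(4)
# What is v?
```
Call trace:
prod(m=4)
  prod(m=3)
    prod(m=2)
      prod(m=1)
      -> return 1
    -> return 2
  -> return 6
-> return 24

Final answer: 24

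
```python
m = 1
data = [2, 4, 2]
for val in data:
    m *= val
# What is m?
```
Trace:
  m=1
  m=2, val=2
  m=8, val=4
  m=16, val=2

Final answer: 16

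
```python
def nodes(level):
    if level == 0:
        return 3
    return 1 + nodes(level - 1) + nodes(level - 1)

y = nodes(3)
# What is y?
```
Call trace (a repeated sub-call is expanded the first time; later identical calls just restate its return value):
nodes(level=3)
  nodes(level=2)
    nodes(level=1)
      nodes(level=0)
      -> return 3
      nodes(level=0)
      -> return 3
    -> return 7
    nodes(level=1) -> return 7  (same call as traced above)
  -> return 15
  nodes(level=2) -> return 15  (same call as traced above)
-> return 31

Final answer: 31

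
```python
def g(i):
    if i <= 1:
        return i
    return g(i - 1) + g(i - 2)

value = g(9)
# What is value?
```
Call trace (a repeated sub-call is expanded the first time; later identical calls just restate its return value):
g(i=9)
  g(i=8)
    g(i=7)
      g(i=6)
        g(i=5)
          g(i=4)
            g(i=3)
              g(i=2)
                g(i=1)
                -> return 1
                g(i=0)
                -> return 0
              -> return 1
              g(i=1)
              -> return 1
            -> return 2
            g(i=2) -> return 1  (same call as traced above)
          -> return 3
          g(i=3) -> return 2  (same call as traced above)
        -> return 5
        g(i=4) -> return 3  (same call as traced above)
      -> return 8
      g(i=5) -> return 5  (same call as traced above)
    -> return 13
    g(i=6) -> return 8  (same call as traced above)
  -> return 21
  g(i=7) -> return 13  (same call as traced above)
-> return 34

Final answer: 34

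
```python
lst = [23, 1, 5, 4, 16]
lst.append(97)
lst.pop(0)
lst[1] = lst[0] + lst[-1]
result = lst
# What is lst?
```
Trace:
  lst=[23, 1, 5, 4, 16]
  lst=[23, 1, 5, 4, 16, 97]
  lst=[1, 5, 4, 16, 97]
  lst=[1, 98, 4, 16, 97]
  lst=[1, 98, 4, 16, 97], result=[1, 98, 4, 16, 97]

Final answer: [1, 98, 4, 16, 97]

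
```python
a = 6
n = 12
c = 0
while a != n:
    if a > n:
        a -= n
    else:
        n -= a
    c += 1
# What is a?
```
Trace:
  a=6
  a=6, n=12
  a=6, n=12, c=0
  a=6, n=6, c=1

Final answer: 6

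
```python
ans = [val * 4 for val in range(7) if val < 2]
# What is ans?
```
Trace:
  val=0
  val=1
  val=2
  val=3
  val=4
  val=5
  val=6
  ans=[0, 4]

Final answer: [0, 4]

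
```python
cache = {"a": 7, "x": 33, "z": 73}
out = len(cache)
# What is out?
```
Trace:
  cache={'a': 7, 'x': 33, 'z': 73}
  cache={'a': 7, 'x': 33, 'z': 73}, out=3

Final answer: 3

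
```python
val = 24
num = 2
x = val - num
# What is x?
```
Trace:
  val=24
  val=24, num=2
  val=24, num=2, x=22

Final answer: 22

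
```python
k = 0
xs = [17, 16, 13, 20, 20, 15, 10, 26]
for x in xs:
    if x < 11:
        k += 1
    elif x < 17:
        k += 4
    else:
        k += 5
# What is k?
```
Trace:
  k=0
  k=5, x=17
  k=9, x=16
  k=13, x=13
  k=18, x=20
  k=23, x=20
  k=27, x=15
  k=28, x=10
  k=33, x=26

Final answer: 33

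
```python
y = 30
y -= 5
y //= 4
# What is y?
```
Trace:
  y=30
  y=25
  y=6

Final answer: 6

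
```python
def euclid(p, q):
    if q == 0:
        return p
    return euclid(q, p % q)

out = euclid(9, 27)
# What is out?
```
Call trace:
euclid(p=9, q=27)
  euclid(p=27, q=9)
    euclid(p=9, q=0)
    -> return 9
  -> return 9
-> return 9

Final answer: 9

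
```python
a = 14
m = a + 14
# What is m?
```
Trace:
  a=14
  a=14, m=28

Final answer: 28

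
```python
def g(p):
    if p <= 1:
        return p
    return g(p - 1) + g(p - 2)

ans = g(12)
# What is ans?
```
Call trace (a repeated sub-call is expanded the first time; later identical calls just restate its return value):
g(p=12)
  g(p=11)
    g(p=10)
      g(p=9)
        g(p=8)
          g(p=7)
            g(p=6)
              g(p=5)
                g(p=4)
                  g(p=3)
                    g(p=2)
                      g(p=1)
                      -> return 1
                      g(p=0)
                      -> return 0
                    -> return 1
                    g(p=1)
                    -> return 1
                  -> return 2
                  g(p=2) -> return 1  (same call as traced above)
                -> return 3
                g(p=3) -> return 2  (same call as traced above)
              -> return 5
              g(p=4) -> return 3  (same call as traced above)
            -> return 8
            g(p=5) -> return 5  (same call as traced above)
          -> return 13
          g(p=6) -> return 8  (same call as traced above)
        -> return 21
        g(p=7) -> return 13  (same call as traced above)
      -> return 34
      g(p=8) -> return 21  (same call as traced above)
    -> return 55
    g(p=9) -> return 34  (same call as traced above)
  -> return 89
  g(p=10) -> return 55  (same call as traced above)
-> return 144

Final answer: 144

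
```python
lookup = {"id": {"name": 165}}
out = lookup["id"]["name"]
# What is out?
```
Trace:
  lookup={'id': {'name': 165}}
  lookup={'id': {'name': 165}}, out=165

Final answer: 165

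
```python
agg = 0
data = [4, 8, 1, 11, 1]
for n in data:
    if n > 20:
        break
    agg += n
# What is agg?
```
Trace:
  agg=0
  agg=4, n=4
  agg=12, n=8
  agg=13, n=1
  agg=24, n=11
  agg=25, n=1

Final answer: 25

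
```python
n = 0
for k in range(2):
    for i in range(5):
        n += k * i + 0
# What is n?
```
Trace:
  n=0
  n=0, k=0, i=0
  n=0, k=0, i=1
  n=0, k=0, i=2
  n=0, k=0, i=3
  n=0, k=0, i=4
  n=0, k=1, i=0
  n=1, k=1, i=1
  n=3, k=1, i=2
  n=6, k=1, i=3
  n=10, k=1, i=4

Final answer: 10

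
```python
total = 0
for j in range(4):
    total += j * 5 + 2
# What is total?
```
Trace:
  total=0
  total=2, j=0
  total=9, j=1
  total=21, j=2
  total=38, j=3

Final answer: 38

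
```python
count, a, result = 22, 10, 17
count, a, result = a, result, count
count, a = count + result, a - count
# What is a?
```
Trace:
  count=22, a=10, result=17
  count=10, a=17, result=22
  count=32, a=7, result=22

Final answer: 7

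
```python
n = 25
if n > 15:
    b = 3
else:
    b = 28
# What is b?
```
Trace:
  n=25
  n=25, b=3

Final answer: 3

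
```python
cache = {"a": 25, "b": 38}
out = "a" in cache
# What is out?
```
Trace:
  cache={'a': 25, 'b': 38}
  cache={'a': 25, 'b': 38}, out=True

Final answer: True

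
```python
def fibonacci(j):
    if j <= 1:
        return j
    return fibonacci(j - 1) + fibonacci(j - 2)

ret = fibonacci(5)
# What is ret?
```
Call trace (a repeated sub-call is expanded the first time; later identical calls just restate its return value):
fibonacci(j=5)
  fibonacci(j=4)
    fibonacci(j=3)
      fibonacci(j=2)
        fibonacci(j=1)
        -> return 1
        fibonacci(j=0)
        -> return 0
      -> return 1
      fibonacci(j=1)
      -> return 1
    -> return 2
    fibonacci(j=2) -> return 1  (same call as traced above)
  -> return 3
  fibonacci(j=3) -> return 2  (same call as traced above)
-> return 5

Final answer: 5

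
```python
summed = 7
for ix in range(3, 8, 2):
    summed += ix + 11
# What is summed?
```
Trace:
  summed=7
  summed=21, ix=3
  summed=37, ix=5
  summed=55, ix=7

Final answer: 55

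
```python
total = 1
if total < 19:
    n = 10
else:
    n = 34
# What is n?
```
Trace:
  total=1
  total=1, n=10

Final answer: 10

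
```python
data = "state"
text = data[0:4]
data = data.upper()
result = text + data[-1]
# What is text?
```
Trace:
  data='state'
  data='state', text='stat'
  data='STATE', text='stat'
  data='STATE', text='stat', result='statE'

Final answer: 'stat'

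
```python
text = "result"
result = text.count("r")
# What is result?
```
Trace:
  text='result'
  text='result', result=1

Final answer: 1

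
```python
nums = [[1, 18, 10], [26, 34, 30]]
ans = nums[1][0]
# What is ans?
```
Trace:
  nums=[[1, 18, 10], [26, 34, 30]]
  nums=[[1, 18, 10], [26, 34, 30]], ans=26

Final answer: 26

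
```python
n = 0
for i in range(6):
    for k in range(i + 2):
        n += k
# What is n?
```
Trace:
  n=0
  n=0, i=0, k=0
  n=1, i=0, k=1
  n=1, i=1, k=0
  n=2, i=1, k=1
  n=4, i=1, k=2
  n=4, i=2, k=0
  n=5, i=2, k=1
  n=7, i=2, k=2
  n=10, i=2, k=3
  n=10, i=3, k=0
  n=11, i=3, k=1
  n=13, i=3, k=2
  n=16, i=3, k=3
  n=20, i=3, k=4
  n=20, i=4, k=0
  n=21, i=4, k=1
  n=23, i=4, k=2
  n=26, i=4, k=3
  n=30, i=4, k=4
  n=35, i=4, k=5
  n=35, i=5, k=0
  n=36, i=5, k=1
  n=38, i=5, k=2
  n=41, i=5, k=3
  n=45, i=5, k=4
  n=50, i=5, k=5
  n=56, i=5, k=6

Final answer: 56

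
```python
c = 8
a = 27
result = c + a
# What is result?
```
Trace:
  c=8
  c=8, a=27
  c=8, a=27, result=35

Final answer: 35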